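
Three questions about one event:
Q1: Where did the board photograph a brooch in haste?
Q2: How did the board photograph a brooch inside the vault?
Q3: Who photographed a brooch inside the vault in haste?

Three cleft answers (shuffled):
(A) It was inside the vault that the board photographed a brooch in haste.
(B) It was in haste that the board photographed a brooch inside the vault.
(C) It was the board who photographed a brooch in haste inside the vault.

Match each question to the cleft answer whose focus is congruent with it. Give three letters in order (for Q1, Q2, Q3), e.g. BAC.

ABC

Q1 asks about the location; cleft (A) focuses "inside the vault", which is the location — so Q1 → A.
Q2 asks about the manner; cleft (B) focuses "in haste", which is the manner — so Q2 → B.
Q3 asks about the subject (agent); cleft (C) focuses "the board", which is the subject (agent) — so Q3 → C.
Mapping: Q1→A, Q2→B, Q3→C.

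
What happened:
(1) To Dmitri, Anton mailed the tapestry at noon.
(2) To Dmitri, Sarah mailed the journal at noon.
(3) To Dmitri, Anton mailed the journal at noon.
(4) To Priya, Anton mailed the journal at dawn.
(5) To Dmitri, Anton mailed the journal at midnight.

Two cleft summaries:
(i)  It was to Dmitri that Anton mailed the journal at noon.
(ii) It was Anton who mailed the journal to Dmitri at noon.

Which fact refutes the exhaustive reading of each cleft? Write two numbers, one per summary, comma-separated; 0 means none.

0, 2

(i): focus "Dmitri". No fact shares agent = Anton, thing = the journal, setting = at noon with a different recipient. 0.
(ii): focus "Anton". Looking for thing = the journal, recipient = Dmitri, setting = at noon with some other agent — fact (2) has Sarah there. Refuted.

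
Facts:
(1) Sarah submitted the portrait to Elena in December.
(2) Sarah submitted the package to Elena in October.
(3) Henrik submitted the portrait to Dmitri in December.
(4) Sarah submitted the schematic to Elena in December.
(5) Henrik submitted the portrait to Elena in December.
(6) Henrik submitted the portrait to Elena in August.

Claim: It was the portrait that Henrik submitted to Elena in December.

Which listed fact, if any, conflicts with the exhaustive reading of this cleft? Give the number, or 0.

Focus of the cleft: "the portrait" (the thing). Presupposed background: Henrik as agent and Elena as recipient and in December as setting.
The exhaustive reading says no other thing fits that background.
Every other fact differs from the presupposition on some backgrounded slot, so none challenges the exhaustivity.

0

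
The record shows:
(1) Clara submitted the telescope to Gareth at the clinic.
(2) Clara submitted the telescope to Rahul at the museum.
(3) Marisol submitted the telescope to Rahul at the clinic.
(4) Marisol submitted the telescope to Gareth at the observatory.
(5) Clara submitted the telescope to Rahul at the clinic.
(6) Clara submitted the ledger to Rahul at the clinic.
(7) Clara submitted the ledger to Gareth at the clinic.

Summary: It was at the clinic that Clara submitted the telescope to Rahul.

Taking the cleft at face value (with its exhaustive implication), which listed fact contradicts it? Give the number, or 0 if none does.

Focus of the cleft: "at the clinic" (the setting). Presupposed background: agent = Clara, thing = the telescope, recipient = Rahul.
The exhaustive reading says no other setting fits that background.
But fact (2) also has agent = Clara, thing = the telescope, recipient = Rahul, with setting = at the museum — so the exhaustive reading fails.

2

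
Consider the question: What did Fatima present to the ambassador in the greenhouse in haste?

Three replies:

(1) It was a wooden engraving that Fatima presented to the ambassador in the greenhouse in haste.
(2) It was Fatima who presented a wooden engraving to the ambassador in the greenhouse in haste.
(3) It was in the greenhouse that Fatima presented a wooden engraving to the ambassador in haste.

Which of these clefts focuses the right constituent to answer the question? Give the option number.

The question word "what" targets the direct object.
Option (1) clefts "a wooden engraving" — that matches what the question asks about.
Option (2) clefts "Fatima" — the subject (agent), not what was asked.
Option (3) clefts "in the greenhouse" — the location, not what was asked.
So the congruent reply is (1).

1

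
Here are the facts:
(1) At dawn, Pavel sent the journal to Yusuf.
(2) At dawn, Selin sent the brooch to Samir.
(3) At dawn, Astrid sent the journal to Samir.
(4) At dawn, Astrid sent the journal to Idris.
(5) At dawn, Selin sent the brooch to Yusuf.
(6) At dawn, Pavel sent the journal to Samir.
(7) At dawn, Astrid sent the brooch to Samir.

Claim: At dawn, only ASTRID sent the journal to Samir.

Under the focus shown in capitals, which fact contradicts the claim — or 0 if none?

6

The capitals mark "Astrid" as focus. So "only" rules out other agents, with the rest (thing = the journal, recipient = Samir, setting = at dawn) as background.
Fact (6) matches on thing = the journal, recipient = Samir, setting = at dawn, but has agent = Pavel instead. That refutes the claim.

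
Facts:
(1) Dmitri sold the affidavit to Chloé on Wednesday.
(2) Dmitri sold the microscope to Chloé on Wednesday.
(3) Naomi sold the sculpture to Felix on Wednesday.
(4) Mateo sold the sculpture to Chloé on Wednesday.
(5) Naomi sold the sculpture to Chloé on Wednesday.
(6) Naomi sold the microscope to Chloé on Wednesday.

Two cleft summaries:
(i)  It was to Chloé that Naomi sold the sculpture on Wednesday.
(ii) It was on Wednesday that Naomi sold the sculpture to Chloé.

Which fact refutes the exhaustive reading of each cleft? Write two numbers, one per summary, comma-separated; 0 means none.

3, 0

Summary (i) focuses "Chloé" (the recipient); background Naomi as agent and the sculpture as thing and on Wednesday as setting. Fact (3) matches that background with recipient = Felix — refutes (i).
Summary (ii) focuses "on Wednesday" (the setting); background Naomi as agent and the sculpture as thing and Chloé as recipient. No fact matches that background with a different setting, so 0.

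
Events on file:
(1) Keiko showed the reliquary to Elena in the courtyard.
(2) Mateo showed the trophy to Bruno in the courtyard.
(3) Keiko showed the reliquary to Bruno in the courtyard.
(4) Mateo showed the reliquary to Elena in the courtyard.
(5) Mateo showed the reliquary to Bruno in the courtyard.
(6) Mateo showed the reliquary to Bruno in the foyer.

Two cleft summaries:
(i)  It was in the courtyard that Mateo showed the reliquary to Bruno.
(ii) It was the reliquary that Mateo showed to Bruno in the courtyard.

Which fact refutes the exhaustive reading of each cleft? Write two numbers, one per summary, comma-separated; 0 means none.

(i): focus "in the courtyard". Looking for agent = Mateo, thing = the reliquary, recipient = Bruno with some other setting — fact (6) has in the foyer there. Refuted.
(ii): focus "the reliquary". Looking for agent = Mateo, recipient = Bruno, setting = in the courtyard with some other thing — fact (2) has the trophy there. Refuted.

6, 2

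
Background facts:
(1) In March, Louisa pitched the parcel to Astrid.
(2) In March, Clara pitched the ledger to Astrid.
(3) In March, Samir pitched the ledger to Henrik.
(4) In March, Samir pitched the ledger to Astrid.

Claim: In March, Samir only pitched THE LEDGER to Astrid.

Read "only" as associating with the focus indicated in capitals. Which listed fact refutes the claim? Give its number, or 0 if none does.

0

The capitals mark "the ledger" as focus. So "only" rules out other things, with the rest (agent = Samir, recipient = Astrid, setting = in March) as background.
No fact matches agent = Samir, recipient = Astrid, setting = in March with a different thing — every other fact differs on at least one backgrounded slot. So no fact refutes it.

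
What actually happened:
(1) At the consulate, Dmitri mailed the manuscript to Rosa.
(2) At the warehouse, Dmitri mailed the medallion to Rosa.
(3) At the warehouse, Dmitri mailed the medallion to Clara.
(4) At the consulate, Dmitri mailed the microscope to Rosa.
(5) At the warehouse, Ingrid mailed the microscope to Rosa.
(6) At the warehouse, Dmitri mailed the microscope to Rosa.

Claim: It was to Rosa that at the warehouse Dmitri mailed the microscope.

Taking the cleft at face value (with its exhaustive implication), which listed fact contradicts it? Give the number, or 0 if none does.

0

The cleft puts "Rosa" in focus and presupposes the open proposition with agent = Dmitri, thing = the microscope, setting = at the warehouse.
The exhaustive reading says no other recipient fits that background.
Every other fact differs from the presupposition on some backgrounded slot, so none challenges the exhaustivity.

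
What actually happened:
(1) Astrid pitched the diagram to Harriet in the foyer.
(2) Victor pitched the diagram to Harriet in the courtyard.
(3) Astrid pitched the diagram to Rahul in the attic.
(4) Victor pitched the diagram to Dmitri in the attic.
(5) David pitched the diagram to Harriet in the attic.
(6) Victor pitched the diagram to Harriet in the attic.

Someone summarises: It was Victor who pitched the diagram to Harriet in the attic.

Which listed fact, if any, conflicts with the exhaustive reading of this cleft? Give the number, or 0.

5

The cleft puts "Victor" in focus and presupposes the open proposition with the diagram as thing and Harriet as recipient and in the attic as setting.
The exhaustive reading says no other agent fits that background.
Fact (5) shares the background but with agent = David; exhaustivity is violated.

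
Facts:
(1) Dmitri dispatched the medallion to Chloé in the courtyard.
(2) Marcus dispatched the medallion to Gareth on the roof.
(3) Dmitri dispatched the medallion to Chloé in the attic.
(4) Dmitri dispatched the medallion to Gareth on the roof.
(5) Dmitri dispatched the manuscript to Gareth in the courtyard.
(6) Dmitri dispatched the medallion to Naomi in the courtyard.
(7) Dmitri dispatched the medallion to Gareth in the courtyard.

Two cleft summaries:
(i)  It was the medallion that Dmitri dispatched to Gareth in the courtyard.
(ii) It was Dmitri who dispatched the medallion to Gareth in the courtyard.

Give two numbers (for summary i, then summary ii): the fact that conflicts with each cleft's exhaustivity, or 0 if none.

Summary (i) focuses "the medallion" (the thing); background agent = Dmitri, recipient = Gareth, setting = in the courtyard. Fact (5) matches that background with thing = the manuscript — refutes (i).
Summary (ii) focuses "Dmitri" (the agent); background thing = the medallion, recipient = Gareth, setting = in the courtyard. No fact matches that background with a different agent, so 0.

5, 0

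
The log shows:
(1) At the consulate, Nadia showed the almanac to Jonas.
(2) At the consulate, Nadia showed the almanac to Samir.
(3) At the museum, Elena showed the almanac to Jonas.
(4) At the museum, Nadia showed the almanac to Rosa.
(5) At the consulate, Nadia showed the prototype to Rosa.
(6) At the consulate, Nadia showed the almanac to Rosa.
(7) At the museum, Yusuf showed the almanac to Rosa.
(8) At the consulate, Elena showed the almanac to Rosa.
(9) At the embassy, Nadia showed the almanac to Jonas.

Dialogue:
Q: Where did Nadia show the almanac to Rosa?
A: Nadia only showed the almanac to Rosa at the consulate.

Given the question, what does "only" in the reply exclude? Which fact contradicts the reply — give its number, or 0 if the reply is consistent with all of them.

The question "Where did ...?" targets the setting, so in the reply the focus falls on "at the consulate".
"Only" then excludes alternative settings while the background — same agent, thing, recipient (Nadia / the almanac / Rosa) — is held fixed.
Fact (4) shares the background with a different setting (at the museum) — counterexample.
(Fact (5) would refute a reading with focus on the thing — but that is not what the question asks.)

4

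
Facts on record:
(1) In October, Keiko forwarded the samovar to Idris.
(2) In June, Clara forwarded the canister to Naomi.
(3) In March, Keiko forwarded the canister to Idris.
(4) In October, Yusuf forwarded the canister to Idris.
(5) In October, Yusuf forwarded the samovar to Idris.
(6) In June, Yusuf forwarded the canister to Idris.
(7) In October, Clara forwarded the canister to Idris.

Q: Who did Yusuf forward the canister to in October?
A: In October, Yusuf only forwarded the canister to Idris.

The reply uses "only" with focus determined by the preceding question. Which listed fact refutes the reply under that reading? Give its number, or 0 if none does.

0

The question "Who did ... to ...?" targets the recipient, so in the reply the focus falls on "Idris".
So "only" ranges over recipients; the rest (Yusuf as agent and the canister as thing and in October as setting) is presupposed.
No listed fact shares that background with another recipient. Nothing contradicts the reply.
(Fact (5) would refute a reading with focus on the thing — but that is not what the question asks.)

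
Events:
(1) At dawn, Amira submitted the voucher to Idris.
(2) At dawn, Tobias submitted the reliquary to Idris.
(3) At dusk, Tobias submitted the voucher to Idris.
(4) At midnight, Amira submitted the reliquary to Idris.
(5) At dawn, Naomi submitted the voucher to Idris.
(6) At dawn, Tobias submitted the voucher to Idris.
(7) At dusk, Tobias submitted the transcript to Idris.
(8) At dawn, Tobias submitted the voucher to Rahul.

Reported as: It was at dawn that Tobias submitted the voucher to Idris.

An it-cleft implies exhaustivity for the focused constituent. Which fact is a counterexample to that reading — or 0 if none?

3

Focus of the cleft: "at dawn" (the setting). Presupposed background: agent = Tobias, thing = the voucher, recipient = Idris.
The exhaustive reading says no other setting fits that background.
Fact (3) shares the background but with setting = at dusk; exhaustivity is violated.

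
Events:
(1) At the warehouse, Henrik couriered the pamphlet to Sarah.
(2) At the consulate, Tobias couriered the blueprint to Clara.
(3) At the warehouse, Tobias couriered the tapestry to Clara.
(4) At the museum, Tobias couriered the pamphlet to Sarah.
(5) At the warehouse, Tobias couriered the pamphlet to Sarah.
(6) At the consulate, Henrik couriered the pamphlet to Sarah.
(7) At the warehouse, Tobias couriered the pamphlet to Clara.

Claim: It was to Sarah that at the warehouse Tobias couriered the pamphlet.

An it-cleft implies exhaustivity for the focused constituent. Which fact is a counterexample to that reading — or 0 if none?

The cleft puts "Sarah" in focus and presupposes the open proposition with Tobias as agent and the pamphlet as thing and at the warehouse as setting.
Exhaustivity: Sarah is the only recipient satisfying that background.
But fact (7) also has Tobias as agent and the pamphlet as thing and at the warehouse as setting, with recipient = Clara — so the exhaustive reading fails.

7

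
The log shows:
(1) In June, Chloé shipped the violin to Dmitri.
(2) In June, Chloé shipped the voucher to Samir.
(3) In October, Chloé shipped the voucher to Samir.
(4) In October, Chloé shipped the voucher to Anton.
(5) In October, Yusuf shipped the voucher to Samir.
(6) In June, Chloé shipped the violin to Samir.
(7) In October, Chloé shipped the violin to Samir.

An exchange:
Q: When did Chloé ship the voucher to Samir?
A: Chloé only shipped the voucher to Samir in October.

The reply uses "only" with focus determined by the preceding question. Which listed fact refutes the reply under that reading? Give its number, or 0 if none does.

2

Answering "When did ...?" puts focus on the setting — here, "in October".
"Only" then excludes alternative settings while the background — agent = Chloé, thing = the voucher, recipient = Samir — is held fixed.
Fact (2) shares the background with a different setting (in June) — counterexample.
(Fact (7) would refute a reading with focus on the thing — but that is not what the question asks.)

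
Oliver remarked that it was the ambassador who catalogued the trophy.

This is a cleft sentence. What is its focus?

In an it-cleft "It was X that/who ...", the clefted constituent X is the focus; the that/who-clause expresses the presupposed open proposition.
Here the focus is "the ambassador". The backgrounded (presupposed) material includes "the trophy".

the ambassador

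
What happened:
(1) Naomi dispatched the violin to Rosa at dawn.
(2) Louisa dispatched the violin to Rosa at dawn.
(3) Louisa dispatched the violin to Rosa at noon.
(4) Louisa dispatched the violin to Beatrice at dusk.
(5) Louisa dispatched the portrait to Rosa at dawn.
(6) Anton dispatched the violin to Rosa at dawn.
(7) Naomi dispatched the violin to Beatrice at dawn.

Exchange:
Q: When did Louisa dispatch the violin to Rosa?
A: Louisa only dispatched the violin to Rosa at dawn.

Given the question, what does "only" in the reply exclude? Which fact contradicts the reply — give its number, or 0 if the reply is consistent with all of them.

The question "When did ...?" targets the setting, so in the reply the focus falls on "at dawn".
So "only" ranges over settings; the rest (agent = Louisa, thing = the violin, recipient = Rosa) is presupposed.
Fact (3) shares the background with a different setting (at noon) — counterexample.
(Fact (5) would refute a reading with focus on the thing — but that is not what the question asks.)

3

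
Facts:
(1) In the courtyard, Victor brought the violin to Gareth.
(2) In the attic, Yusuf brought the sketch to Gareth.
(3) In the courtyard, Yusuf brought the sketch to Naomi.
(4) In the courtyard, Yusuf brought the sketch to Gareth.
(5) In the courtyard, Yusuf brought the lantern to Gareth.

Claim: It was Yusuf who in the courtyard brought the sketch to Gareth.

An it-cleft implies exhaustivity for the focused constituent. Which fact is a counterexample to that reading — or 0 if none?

Focus of the cleft: "Yusuf" (the agent). Presupposed background: the sketch as thing and Gareth as recipient and in the courtyard as setting.
Exhaustivity: Yusuf is the only agent satisfying that background.
Every other fact differs from the presupposition on some backgrounded slot, so none challenges the exhaustivity.

0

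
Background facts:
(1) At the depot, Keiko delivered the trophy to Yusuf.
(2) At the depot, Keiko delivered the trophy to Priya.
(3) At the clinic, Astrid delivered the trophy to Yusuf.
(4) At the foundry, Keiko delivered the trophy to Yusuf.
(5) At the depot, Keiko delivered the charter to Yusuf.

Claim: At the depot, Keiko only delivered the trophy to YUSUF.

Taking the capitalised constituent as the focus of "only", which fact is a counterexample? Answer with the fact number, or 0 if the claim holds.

The capitals mark "Yusuf" as focus. So "only" rules out other recipients, with the rest (agent = Keiko, thing = the trophy, setting = at the depot) as background.
Fact (2) matches on agent = Keiko, thing = the trophy, setting = at the depot, but has recipient = Priya instead. That refutes the claim.

2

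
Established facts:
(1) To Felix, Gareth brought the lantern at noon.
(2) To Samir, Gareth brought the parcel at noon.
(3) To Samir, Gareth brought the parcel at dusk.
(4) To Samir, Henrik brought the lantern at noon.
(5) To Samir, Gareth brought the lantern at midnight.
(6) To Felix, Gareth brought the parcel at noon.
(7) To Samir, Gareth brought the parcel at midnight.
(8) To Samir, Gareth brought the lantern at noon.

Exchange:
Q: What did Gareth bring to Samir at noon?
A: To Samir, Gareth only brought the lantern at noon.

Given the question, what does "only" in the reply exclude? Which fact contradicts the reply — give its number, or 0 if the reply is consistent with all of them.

2

The question "What did ...?" targets the thing, so in the reply the focus falls on "the lantern".
So "only" ranges over things; the rest (same agent, recipient, setting (Gareth / Samir / at noon)) is presupposed.
Fact (2) shares the background with a different thing (the parcel) — counterexample.
(Fact (5) would refute a reading with focus on the setting — but that is not what the question asks.)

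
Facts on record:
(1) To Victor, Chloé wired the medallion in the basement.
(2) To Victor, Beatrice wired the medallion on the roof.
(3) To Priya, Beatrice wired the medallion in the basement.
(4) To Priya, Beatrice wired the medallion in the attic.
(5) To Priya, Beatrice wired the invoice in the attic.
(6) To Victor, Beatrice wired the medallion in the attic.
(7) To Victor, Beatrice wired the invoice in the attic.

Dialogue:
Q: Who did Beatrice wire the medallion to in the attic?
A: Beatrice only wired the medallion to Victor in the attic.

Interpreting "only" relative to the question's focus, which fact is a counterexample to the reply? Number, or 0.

4

Answering "Who did ... to ...?" puts focus on the recipient — here, "Victor".
So "only" ranges over recipients; the rest (Beatrice as agent and the medallion as thing and in the attic as setting) is presupposed.
Fact (4) shares the background with a different recipient (Priya) — counterexample.
(Fact (7) would refute a reading with focus on the thing — but that is not what the question asks.)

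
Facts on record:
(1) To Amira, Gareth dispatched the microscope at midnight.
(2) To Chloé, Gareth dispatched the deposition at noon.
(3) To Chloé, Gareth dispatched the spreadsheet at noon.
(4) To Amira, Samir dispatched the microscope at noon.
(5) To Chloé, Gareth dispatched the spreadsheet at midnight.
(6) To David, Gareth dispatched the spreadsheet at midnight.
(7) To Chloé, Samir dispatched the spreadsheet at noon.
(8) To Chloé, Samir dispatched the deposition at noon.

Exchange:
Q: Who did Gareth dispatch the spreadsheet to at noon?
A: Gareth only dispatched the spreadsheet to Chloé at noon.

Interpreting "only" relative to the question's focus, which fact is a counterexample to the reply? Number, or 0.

0

The question "Who did ... to ...?" targets the recipient, so in the reply the focus falls on "Chloé".
"Only" then excludes alternative recipients while the background — same agent, thing, setting (Gareth / the spreadsheet / at noon) — is held fixed.
No listed fact shares that background with another recipient. Nothing contradicts the reply.
(Fact (2) would refute a reading with focus on the thing — but that is not what the question asks.)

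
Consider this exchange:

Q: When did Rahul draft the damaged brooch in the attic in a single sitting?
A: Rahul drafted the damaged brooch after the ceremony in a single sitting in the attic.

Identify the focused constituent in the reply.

after the ceremony

The wh-word "when" asks about the time.
In the answer, "Rahul", "the damaged brooch", "in the attic" and "in a single sitting" are given — repeated from the question.
The constituent filling the time gap is "after the ceremony"; that is the focus and would carry nuclear stress.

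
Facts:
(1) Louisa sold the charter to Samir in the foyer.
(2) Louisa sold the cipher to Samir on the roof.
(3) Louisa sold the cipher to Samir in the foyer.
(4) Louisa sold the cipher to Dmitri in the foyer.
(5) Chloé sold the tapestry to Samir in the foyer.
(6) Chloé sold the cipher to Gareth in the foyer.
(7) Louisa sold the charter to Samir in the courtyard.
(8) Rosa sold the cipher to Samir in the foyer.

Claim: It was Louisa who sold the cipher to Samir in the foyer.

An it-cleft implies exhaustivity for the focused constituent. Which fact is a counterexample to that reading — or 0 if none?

Focus of the cleft: "Louisa" (the agent). Presupposed background: the cipher as thing and Samir as recipient and in the foyer as setting.
The exhaustive reading says no other agent fits that background.
Fact (8) shares the background but with agent = Rosa; exhaustivity is violated.

8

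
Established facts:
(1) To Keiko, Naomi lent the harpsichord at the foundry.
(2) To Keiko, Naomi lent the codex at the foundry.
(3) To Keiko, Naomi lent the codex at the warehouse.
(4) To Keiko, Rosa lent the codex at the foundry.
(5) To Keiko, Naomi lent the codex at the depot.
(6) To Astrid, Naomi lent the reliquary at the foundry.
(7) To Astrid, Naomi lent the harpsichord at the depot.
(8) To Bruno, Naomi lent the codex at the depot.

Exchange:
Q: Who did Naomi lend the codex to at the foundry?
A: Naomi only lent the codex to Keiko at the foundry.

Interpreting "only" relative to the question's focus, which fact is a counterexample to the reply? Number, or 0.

0

The question "Who did ... to ...?" targets the recipient, so in the reply the focus falls on "Keiko".
"Only" then excludes alternative recipients while the background — Naomi as agent and the codex as thing and at the foundry as setting — is held fixed.
No listed fact shares that background with another recipient. Nothing contradicts the reply.
(Fact (1) would refute a reading with focus on the thing — but that is not what the question asks.)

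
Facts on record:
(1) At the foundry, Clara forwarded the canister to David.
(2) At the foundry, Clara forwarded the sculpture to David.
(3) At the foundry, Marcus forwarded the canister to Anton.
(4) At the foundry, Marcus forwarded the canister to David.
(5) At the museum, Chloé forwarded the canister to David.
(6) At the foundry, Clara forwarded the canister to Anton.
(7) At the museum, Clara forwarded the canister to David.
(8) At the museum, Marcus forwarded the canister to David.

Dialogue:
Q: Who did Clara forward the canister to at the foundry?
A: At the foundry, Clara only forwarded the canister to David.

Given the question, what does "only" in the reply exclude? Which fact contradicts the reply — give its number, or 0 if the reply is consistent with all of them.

6

Answering "Who did ... to ...?" puts focus on the recipient — here, "David".
So "only" ranges over recipients; the rest (same agent, thing, setting (Clara / the canister / at the foundry)) is presupposed.
Fact (6) shares the background with a different recipient (Anton) — counterexample.
(Fact (7) would refute a reading with focus on the setting — but that is not what the question asks.)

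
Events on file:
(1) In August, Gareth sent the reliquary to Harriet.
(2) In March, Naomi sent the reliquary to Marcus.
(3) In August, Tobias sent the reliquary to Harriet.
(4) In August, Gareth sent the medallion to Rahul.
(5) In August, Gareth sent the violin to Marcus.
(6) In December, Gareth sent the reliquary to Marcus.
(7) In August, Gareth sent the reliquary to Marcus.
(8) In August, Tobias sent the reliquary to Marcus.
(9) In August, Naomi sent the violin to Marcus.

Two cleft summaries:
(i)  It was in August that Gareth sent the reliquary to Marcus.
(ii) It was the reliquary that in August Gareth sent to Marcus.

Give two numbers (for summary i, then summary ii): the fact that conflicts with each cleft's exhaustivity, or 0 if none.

(i): focus "in August". Looking for Gareth as agent and the reliquary as thing and Marcus as recipient with some other setting — fact (6) has in December there. Refuted.
(ii): focus "the reliquary". Looking for Gareth as agent and Marcus as recipient and in August as setting with some other thing — fact (5) has the violin there. Refuted.

6, 5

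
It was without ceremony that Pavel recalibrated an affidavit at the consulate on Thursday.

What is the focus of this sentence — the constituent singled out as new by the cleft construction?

without ceremony

In an it-cleft "It was X that/who ...", the clefted constituent X is the focus; the that/who-clause expresses the presupposed open proposition.
Here the focus is "without ceremony". The backgrounded (presupposed) material includes "Pavel", "an affidavit", "on Thursday" and "at the consulate".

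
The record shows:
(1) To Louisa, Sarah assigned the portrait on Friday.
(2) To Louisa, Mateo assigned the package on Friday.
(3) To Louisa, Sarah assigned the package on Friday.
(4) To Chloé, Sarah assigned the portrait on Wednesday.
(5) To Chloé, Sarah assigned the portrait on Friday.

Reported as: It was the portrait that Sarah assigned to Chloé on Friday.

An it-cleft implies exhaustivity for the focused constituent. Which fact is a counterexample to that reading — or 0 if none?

0

Focus of the cleft: "the portrait" (the thing). Presupposed background: Sarah as agent and Chloé as recipient and on Friday as setting.
Exhaustivity: the portrait is the only thing satisfying that background.
No listed fact matches the background with a different thing. Exhaustivity holds.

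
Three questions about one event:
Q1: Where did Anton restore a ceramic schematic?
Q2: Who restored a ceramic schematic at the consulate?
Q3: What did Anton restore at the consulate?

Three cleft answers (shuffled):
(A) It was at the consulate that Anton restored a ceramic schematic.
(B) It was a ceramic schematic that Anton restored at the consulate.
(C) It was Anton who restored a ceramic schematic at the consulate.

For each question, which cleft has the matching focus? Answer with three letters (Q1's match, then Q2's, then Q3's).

Q1 asks about the location; cleft (A) focuses "at the consulate", which is the location — so Q1 → A.
Q2 asks about the subject (agent); cleft (C) focuses "Anton", which is the subject (agent) — so Q2 → C.
Q3 asks about the direct object; cleft (B) focuses "a ceramic schematic", which is the direct object — so Q3 → B.
Mapping: Q1→A, Q2→C, Q3→B.

ACB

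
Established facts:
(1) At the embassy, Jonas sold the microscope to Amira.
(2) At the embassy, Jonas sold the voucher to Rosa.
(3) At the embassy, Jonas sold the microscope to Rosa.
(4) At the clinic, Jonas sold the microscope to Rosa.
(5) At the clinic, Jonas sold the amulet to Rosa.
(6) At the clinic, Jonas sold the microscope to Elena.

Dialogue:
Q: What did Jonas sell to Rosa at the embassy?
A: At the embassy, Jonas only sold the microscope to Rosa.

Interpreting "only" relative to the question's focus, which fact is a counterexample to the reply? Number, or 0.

2

The question "What did ...?" targets the thing, so in the reply the focus falls on "the microscope".
So "only" ranges over things; the rest (agent = Jonas, recipient = Rosa, setting = at the embassy) is presupposed.
Fact (2) shares the background with a different thing (the voucher) — counterexample.
(Fact (4) would refute a reading with focus on the setting — but that is not what the question asks.)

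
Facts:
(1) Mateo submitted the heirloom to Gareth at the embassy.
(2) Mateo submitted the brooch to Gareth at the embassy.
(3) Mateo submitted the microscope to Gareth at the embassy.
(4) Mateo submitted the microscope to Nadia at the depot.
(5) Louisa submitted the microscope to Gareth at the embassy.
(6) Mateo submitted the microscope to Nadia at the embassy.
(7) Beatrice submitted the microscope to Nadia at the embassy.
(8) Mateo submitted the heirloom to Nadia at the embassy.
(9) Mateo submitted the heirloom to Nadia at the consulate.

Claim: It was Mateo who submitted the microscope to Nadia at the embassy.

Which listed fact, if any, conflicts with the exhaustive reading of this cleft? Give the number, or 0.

7

The cleft puts "Mateo" in focus and presupposes the open proposition with thing = the microscope, recipient = Nadia, setting = at the embassy.
The exhaustive reading says no other agent fits that background.
Fact (7) shares the background but with agent = Beatrice; exhaustivity is violated.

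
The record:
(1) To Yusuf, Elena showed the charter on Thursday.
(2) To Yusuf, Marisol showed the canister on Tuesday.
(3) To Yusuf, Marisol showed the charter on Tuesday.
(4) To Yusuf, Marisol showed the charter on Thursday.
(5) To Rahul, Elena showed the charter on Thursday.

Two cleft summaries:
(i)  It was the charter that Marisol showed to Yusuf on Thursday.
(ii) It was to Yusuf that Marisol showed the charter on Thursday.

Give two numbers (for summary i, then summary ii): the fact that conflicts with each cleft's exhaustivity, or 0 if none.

Summary (i) focuses "the charter" (the thing); background same agent, recipient, setting (Marisol / Yusuf / on Thursday). No fact matches that background with a different thing, so 0.
Summary (ii) focuses "Yusuf" (the recipient); background same agent, thing, setting (Marisol / the charter / on Thursday). No fact matches that background with a different recipient, so 0.

0, 0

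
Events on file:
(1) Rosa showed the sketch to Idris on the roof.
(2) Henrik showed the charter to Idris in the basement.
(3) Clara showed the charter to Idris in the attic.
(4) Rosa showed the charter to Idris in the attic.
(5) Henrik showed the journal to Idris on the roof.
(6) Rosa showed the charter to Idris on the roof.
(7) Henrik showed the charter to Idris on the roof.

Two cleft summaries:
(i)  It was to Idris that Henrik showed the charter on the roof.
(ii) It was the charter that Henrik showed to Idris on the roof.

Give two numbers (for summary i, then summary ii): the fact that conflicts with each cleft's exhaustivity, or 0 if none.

0, 5

(i): focus "Idris". No fact shares same agent, thing, setting (Henrik / the charter / on the roof) with a different recipient. 0.
(ii): focus "the charter". Looking for same agent, recipient, setting (Henrik / Idris / on the roof) with some other thing — fact (5) has the journal there. Refuted.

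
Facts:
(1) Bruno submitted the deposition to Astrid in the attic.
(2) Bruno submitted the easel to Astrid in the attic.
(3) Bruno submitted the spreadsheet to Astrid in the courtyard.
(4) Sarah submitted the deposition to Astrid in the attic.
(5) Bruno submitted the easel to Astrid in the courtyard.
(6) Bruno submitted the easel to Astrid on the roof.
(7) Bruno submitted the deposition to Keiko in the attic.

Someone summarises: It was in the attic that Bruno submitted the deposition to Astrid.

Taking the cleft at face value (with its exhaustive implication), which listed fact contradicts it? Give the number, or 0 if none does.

0

Focus of the cleft: "in the attic" (the setting). Presupposed background: Bruno as agent and the deposition as thing and Astrid as recipient.
The exhaustive reading says no other setting fits that background.
Every other fact differs from the presupposition on some backgrounded slot, so none challenges the exhaustivity.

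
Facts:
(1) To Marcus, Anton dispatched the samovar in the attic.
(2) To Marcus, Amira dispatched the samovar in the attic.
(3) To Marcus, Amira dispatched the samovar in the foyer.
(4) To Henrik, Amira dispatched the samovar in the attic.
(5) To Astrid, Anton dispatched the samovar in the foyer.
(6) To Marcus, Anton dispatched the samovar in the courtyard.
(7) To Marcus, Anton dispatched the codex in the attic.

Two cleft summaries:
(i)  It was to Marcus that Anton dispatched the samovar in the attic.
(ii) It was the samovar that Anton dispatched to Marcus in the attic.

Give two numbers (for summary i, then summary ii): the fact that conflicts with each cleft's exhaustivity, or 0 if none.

(i): focus "Marcus". No fact shares agent = Anton, thing = the samovar, setting = in the attic with a different recipient. 0.
(ii): focus "the samovar". Looking for agent = Anton, recipient = Marcus, setting = in the attic with some other thing — fact (7) has the codex there. Refuted.

0, 7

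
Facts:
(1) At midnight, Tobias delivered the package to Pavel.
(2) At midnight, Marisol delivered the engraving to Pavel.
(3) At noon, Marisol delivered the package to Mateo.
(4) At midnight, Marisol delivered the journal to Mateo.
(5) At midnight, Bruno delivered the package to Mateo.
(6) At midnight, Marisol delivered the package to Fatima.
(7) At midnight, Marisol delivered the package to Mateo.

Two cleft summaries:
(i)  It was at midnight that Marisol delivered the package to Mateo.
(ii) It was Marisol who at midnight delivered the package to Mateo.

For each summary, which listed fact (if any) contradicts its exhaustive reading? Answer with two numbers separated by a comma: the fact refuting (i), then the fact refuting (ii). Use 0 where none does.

3, 5

Summary (i) focuses "at midnight" (the setting); background Marisol as agent and the package as thing and Mateo as recipient. Fact (3) matches that background with setting = at noon — refutes (i).
Summary (ii) focuses "Marisol" (the agent); background the package as thing and Mateo as recipient and at midnight as setting. Fact (5) matches that background with agent = Bruno — refutes (ii).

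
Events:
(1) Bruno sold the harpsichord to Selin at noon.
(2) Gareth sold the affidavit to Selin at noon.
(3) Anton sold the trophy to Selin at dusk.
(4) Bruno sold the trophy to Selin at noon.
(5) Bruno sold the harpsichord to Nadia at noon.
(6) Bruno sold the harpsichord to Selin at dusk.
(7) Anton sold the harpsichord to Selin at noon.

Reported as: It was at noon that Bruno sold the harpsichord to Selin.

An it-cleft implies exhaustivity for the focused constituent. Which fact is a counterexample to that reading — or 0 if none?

6

The cleft puts "at noon" in focus and presupposes the open proposition with Bruno as agent and the harpsichord as thing and Selin as recipient.
Exhaustivity: at noon is the only setting satisfying that background.
Fact (6) shares the background but with setting = at dusk; exhaustivity is violated.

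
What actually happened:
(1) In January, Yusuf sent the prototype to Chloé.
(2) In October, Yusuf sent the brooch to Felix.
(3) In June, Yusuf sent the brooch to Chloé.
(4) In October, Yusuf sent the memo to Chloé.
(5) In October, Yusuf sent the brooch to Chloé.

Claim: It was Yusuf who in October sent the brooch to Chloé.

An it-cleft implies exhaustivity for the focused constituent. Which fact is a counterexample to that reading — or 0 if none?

The cleft puts "Yusuf" in focus and presupposes the open proposition with the brooch as thing and Chloé as recipient and in October as setting.
The exhaustive reading says no other agent fits that background.
No listed fact matches the background with a different agent. Exhaustivity holds.

0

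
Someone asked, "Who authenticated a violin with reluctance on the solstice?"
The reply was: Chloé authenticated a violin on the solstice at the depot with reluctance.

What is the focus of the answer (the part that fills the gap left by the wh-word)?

Chloé

The wh-word "who" asks about the subject (agent).
In the answer, "a violin", "on the solstice" and "with reluctance" are given — repeated from the question.
"at the depot" is also new, but it specifies the location, which is not what the question asks about — so it is not the focus.
The constituent filling the subject (agent) gap is "Chloé"; that is the focus.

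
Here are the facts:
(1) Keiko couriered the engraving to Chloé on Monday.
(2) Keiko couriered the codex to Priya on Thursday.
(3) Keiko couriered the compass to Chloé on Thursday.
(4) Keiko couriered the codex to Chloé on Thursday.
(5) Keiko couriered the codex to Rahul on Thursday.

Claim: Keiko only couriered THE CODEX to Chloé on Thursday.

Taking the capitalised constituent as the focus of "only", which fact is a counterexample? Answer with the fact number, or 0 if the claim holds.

The capitals mark "the codex" as focus. So "only" rules out other things, with the rest (agent = Keiko, recipient = Chloé, setting = on Thursday) as background.
Fact (3) shares the background but differs in thing (the compass) — a counterexample.

3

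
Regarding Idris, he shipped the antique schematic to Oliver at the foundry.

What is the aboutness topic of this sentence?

The construction explicitly marks "Idris" as what the sentence is about — the topic.
The remainder of the clause is the comment (what is said about the topic).

Idris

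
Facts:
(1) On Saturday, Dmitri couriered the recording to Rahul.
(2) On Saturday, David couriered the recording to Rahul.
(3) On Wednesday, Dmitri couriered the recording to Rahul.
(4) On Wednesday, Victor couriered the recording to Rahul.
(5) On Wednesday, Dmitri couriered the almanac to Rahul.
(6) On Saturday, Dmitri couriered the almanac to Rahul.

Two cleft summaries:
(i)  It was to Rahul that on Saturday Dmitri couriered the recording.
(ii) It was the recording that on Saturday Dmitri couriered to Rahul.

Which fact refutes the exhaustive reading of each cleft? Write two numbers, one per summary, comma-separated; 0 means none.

0, 6

(i): focus "Rahul". No fact shares agent = Dmitri, thing = the recording, setting = on Saturday with a different recipient. 0.
(ii): focus "the recording". Looking for agent = Dmitri, recipient = Rahul, setting = on Saturday with some other thing — fact (6) has the almanac there. Refuted.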